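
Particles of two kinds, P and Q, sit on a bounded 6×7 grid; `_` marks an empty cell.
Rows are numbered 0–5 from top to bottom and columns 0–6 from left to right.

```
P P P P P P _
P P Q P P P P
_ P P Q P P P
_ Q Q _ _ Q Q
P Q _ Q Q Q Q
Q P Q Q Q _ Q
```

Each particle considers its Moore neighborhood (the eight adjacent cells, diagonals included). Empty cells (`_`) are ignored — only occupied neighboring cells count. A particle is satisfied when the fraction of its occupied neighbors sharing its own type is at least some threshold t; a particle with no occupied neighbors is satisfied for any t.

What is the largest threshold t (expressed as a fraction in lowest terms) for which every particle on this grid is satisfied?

1/8

Row 0: (0,0)P 3/3 · (0,1)P 4/5 · (0,2)P 4/5 · (0,3)P 4/5 · (0,4)P 5/5 · (0,5)P 4/4
Row 1: (1,0)P 4/4 · (1,1)P 6/7 · (1,2)Q 1/8 · (1,3)P 6/8 · (1,4)P 7/8 · (1,5)P 7/7 · (1,6)P 4/4
Row 2: (2,1)P 3/6 · (2,2)P 3/7 · (2,3)Q 2/6 · (2,4)P 4/6 · (2,5)P 5/7 · (2,6)P 3/5
Row 3: (3,1)Q 2/5 · (3,2)Q 4/6 · (3,5)Q 4/7 · (3,6)Q 3/5
Row 4: (4,0)P 1/4 · (4,1)Q 4/6 · (4,3)Q 5/5 · (4,4)Q 5/5 · (4,5)Q 6/6 · (4,6)Q 4/4
Row 5: (5,0)Q 1/3 · (5,1)P 1/4 · (5,2)Q 3/4 · (5,3)Q 4/4 · (5,4)Q 4/4 · (5,6)Q 2/2
The smallest same-type fraction is 1/8 at (1,2), which reduces to 1/8. Any threshold above that leaves this particle unsatisfied.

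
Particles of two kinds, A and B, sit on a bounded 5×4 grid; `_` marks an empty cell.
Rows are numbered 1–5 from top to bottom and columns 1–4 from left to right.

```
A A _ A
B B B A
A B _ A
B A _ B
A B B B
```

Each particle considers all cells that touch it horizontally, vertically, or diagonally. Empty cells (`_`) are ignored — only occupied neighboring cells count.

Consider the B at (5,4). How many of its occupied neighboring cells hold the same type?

2

Occupied neighbors of (5,4): (4,4)=B, (5,3)=B.
Same type (B): 2 of 2.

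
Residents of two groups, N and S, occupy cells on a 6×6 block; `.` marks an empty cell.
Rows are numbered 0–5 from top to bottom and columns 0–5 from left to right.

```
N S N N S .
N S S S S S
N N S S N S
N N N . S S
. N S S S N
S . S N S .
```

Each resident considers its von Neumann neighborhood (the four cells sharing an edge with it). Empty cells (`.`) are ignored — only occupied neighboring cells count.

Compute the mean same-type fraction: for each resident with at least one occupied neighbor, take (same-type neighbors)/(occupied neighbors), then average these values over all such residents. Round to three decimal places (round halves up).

Row 0: (0,0)N 1/2 · (0,1)S 1/3 · (0,2)N 1/3 · (0,3)N 1/3 · (0,4)S 1/2
Row 1: (1,0)N 2/3 · (1,1)S 2/4 · (1,2)S 3/4 · (1,3)S 3/4 · (1,4)S 3/4 · (1,5)S 2/2
Row 2: (2,0)N 3/3 · (2,1)N 2/4 · (2,2)S 2/4 · (2,3)S 2/3 · (2,4)N 0/4 · (2,5)S 2/3
Row 3: (3,0)N 2/2 · (3,1)N 4/4 · (3,2)N 1/3 · (3,4)S 2/3 · (3,5)S 2/3
Row 4: (4,1)N 1/2 · (4,2)S 2/4 · (4,3)S 2/3 · (4,4)S 3/4 · (4,5)N 0/2
Row 5: (5,0)S — no occupied neighbors · (5,2)S 1/2 · (5,3)N 0/3 · (5,4)S 1/2
Sum over 30 residents: 1/2 + 1/3 + 1/3 + 1/3 + 1/2 + 2/3 + 2/4 + 3/4 + 3/4 + 3/4 + 2/2 + 3/3 + 2/4 + 2/4 + 2/3 + 0/4 + 2/3 + 2/2 + 4/4 + 1/3 + 2/3 + 2/3 + 1/2 + 2/4 + 2/3 + 3/4 + 0/2 + 1/2 + 0/3 + 1/2 = 101/6; mean = 101/6 ÷ 30 = 101/180 = 0.561111… → 0.561.

0.561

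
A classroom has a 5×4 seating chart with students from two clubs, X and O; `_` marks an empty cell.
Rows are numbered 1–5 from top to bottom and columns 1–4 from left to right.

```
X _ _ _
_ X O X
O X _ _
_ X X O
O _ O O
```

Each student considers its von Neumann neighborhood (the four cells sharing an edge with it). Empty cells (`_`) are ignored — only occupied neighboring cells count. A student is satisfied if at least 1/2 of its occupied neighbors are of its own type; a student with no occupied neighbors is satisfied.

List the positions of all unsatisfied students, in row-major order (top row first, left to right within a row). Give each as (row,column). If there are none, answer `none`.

(2,3), (2,4), (3,1), (4,3)

Row 1: (1,1)X 0/0 satisfied
Row 2: (2,2)X 1/2 satisfied · (2,3)O 0/2 not · (2,4)X 0/1 not
Row 3: (3,1)O 0/1 not · (3,2)X 2/3 satisfied
Row 4: (4,2)X 2/2 satisfied · (4,3)X 1/3 not · (4,4)O 1/2 satisfied
Row 5: (5,1)O 0/0 satisfied · (5,3)O 1/2 satisfied · (5,4)O 2/2 satisfied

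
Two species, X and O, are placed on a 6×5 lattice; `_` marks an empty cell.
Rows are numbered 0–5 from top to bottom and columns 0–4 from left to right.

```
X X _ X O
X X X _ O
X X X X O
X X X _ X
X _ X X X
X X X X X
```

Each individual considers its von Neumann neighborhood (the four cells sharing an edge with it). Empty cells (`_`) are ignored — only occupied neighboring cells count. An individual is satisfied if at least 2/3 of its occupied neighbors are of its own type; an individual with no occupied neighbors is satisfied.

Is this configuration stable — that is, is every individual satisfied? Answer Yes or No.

(0,0)X 2/2 ok
(0,1)X 2/2 ok
(0,3)X 0/1 unhappy
(0,4)O 1/2 unhappy
(1,0)X 3/3 ok
(1,1)X 4/4 ok
(1,2)X 2/2 ok
(1,4)O 2/2 ok
(2,0)X 3/3 ok
(2,1)X 4/4 ok
(2,2)X 4/4 ok
(2,3)X 1/2 unhappy
(2,4)O 1/3 unhappy
(3,0)X 3/3 ok
(3,1)X 3/3 ok
(3,2)X 3/3 ok
(3,4)X 1/2 unhappy
(4,0)X 2/2 ok
(4,2)X 3/3 ok
(4,3)X 3/3 ok
(4,4)X 3/3 ok
(5,0)X 2/2 ok
(5,1)X 2/2 ok
(5,2)X 3/3 ok
(5,3)X 3/3 ok
(5,4)X 2/2 ok
For instance (0,3) has only 0/1 same-type neighbors, below 2/3.

No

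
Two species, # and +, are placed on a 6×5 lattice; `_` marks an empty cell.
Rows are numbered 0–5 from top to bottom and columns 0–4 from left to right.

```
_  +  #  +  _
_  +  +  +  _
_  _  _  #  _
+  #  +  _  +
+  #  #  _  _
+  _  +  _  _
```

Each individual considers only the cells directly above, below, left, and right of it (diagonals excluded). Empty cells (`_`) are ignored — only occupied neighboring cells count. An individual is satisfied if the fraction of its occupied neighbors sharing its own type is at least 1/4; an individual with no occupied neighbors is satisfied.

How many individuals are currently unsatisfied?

4

Row 0: (0,1)+ 1/2 satisfied · (0,2)# 0/3 not · (0,3)+ 1/2 satisfied
Row 1: (1,1)+ 2/2 satisfied · (1,2)+ 2/3 satisfied · (1,3)+ 2/3 satisfied
Row 2: (2,3)# 0/1 not
Row 3: (3,0)+ 1/2 satisfied · (3,1)# 1/3 satisfied · (3,2)+ 0/2 not · (3,4)+ 0/0 satisfied
Row 4: (4,0)+ 2/3 satisfied · (4,1)# 2/3 satisfied · (4,2)# 1/3 satisfied
Row 5: (5,0)+ 1/1 satisfied · (5,2)+ 0/1 not
Unsatisfied: (0,2), (2,3), (3,2), (5,2) — 4 in total.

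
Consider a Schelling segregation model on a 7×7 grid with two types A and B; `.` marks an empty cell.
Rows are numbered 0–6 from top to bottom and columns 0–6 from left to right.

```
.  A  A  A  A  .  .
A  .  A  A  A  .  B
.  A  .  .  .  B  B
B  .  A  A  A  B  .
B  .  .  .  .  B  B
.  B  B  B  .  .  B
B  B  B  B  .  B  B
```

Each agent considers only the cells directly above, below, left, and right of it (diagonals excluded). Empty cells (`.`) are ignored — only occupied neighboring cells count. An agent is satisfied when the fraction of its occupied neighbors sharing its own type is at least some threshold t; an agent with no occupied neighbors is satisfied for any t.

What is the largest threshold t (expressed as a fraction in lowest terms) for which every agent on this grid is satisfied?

Row 0: (0,1)A 1/1 · (0,2)A 3/3 · (0,3)A 3/3 · (0,4)A 2/2
Row 1: (1,0)A — no occupied neighbors · (1,2)A 2/2 · (1,3)A 3/3 · (1,4)A 2/2 · (1,6)B 1/1
Row 2: (2,1)A — no occupied neighbors · (2,5)B 2/2 · (2,6)B 2/2
Row 3: (3,0)B 1/1 · (3,2)A 1/1 · (3,3)A 2/2 · (3,4)A 1/2 · (3,5)B 2/3
Row 4: (4,0)B 1/1 · (4,5)B 2/2 · (4,6)B 2/2
Row 5: (5,1)B 2/2 · (5,2)B 3/3 · (5,3)B 2/2 · (5,6)B 2/2
Row 6: (6,0)B 1/1 · (6,1)B 3/3 · (6,2)B 3/3 · (6,3)B 2/2 · (6,5)B 1/1 · (6,6)B 2/2
The smallest same-type fraction is 1/2 at (3,4), which reduces to 1/2. Any threshold above that leaves this agent unsatisfied.

1/2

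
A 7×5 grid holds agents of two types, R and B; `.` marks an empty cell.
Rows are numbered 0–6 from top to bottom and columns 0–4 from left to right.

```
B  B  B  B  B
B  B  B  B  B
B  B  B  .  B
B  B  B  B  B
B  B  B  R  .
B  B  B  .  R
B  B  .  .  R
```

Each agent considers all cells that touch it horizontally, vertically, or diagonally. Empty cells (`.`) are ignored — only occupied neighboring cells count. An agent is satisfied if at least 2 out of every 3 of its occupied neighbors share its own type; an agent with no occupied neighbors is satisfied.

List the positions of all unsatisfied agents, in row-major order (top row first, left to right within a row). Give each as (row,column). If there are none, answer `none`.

Row 0: (0,0)B 3/3 ✓ · (0,1)B 5/5 ✓ · (0,2)B 5/5 ✓ · (0,3)B 5/5 ✓ · (0,4)B 3/3 ✓
Row 1: (1,0)B 5/5 ✓ · (1,1)B 8/8 ✓ · (1,2)B 7/7 ✓ · (1,3)B 7/7 ✓ · (1,4)B 4/4 ✓
Row 2: (2,0)B 5/5 ✓ · (2,1)B 8/8 ✓ · (2,2)B 7/7 ✓ · (2,4)B 4/4 ✓
Row 3: (3,0)B 5/5 ✓ · (3,1)B 8/8 ✓ · (3,2)B 6/7 ✓ · (3,3)B 5/6 ✓ · (3,4)B 2/3 ✓
Row 4: (4,0)B 5/5 ✓ · (4,1)B 8/8 ✓ · (4,2)B 6/7 ✓ · (4,3)R 1/6 ✗
Row 5: (5,0)B 5/5 ✓ · (5,1)B 7/7 ✓ · (5,2)B 4/5 ✓ · (5,4)R 2/2 ✓
Row 6: (6,0)B 3/3 ✓ · (6,1)B 4/4 ✓ · (6,4)R 1/1 ✓

(4,3)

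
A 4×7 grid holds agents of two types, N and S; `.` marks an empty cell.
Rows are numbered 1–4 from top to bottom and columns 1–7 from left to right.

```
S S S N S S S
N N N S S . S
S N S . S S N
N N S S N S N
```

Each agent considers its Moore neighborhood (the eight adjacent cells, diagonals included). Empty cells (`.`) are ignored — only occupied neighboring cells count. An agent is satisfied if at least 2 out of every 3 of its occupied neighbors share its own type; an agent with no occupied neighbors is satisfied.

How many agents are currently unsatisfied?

Row 1: (1,1)S 1/3 ✗ · (1,2)S 2/5 ✗ · (1,3)S 2/5 ✗ · (1,4)N 1/5 ✗ · (1,5)S 3/4 ✓ · (1,6)S 4/4 ✓ · (1,7)S 2/2 ✓
Row 2: (2,1)N 2/5 ✗ · (2,2)N 3/8 ✗ · (2,3)N 3/7 ✗ · (2,4)S 5/7 ✓ · (2,5)S 5/6 ✓ · (2,7)S 3/4 ✓
Row 3: (3,1)S 0/5 ✗ · (3,2)N 5/8 ✗ · (3,3)S 3/7 ✗ · (3,5)S 5/6 ✓ · (3,6)S 4/7 ✗ · (3,7)N 1/4 ✗
Row 4: (4,1)N 2/3 ✓ · (4,2)N 2/5 ✗ · (4,3)S 2/4 ✗ · (4,4)S 3/4 ✓ · (4,5)N 0/4 ✗ · (4,6)S 2/5 ✗ · (4,7)N 1/3 ✗
Unsatisfied: (1,1), (1,2), (1,3), (1,4), (2,1), (2,2), (2,3), (3,1), (3,2), (3,3), (3,6), (3,7), (4,2), (4,3), (4,5), (4,6), (4,7) — 17 in total.

17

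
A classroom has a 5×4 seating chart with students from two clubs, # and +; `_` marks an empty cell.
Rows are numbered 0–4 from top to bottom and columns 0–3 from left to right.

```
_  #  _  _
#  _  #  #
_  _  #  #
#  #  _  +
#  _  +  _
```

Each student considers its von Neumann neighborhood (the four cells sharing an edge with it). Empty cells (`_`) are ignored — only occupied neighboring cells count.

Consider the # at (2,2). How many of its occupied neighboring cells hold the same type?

Occupied neighbors of (2,2): (1,2)=#, (2,3)=#.
Same type (#): 2 of 2.

2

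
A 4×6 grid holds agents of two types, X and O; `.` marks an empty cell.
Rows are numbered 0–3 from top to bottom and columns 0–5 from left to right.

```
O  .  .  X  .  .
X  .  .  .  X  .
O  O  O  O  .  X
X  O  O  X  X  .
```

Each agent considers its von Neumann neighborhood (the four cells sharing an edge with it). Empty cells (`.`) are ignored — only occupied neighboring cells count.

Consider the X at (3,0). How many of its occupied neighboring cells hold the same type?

0

Occupied neighbors of (3,0): (2,0)=O, (3,1)=O.
Same type (X): 0 of 2.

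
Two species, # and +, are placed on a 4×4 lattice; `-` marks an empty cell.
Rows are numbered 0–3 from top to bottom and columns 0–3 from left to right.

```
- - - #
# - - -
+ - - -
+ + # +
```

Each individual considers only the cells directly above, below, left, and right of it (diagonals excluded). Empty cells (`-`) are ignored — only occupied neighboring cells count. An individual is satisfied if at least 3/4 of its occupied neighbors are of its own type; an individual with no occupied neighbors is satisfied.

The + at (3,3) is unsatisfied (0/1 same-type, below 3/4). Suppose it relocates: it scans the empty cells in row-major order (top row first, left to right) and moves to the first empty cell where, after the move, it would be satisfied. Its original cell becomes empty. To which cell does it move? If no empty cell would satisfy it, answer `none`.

Vacating (3,3). Empty cells in order:
  (0,0): 0/1 same-type → still unsatisfied.
  (0,1): 0/0 same-type → satisfied — stop here.

(0,1)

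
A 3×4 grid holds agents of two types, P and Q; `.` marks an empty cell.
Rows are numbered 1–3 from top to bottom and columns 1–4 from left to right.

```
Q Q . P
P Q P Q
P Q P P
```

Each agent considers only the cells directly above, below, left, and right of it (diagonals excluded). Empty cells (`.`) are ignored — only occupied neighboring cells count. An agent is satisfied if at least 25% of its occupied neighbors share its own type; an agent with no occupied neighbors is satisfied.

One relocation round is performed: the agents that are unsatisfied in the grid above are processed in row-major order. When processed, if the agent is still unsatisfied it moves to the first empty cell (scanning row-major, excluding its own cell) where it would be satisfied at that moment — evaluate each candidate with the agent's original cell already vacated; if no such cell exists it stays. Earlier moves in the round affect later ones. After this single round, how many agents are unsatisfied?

1

Initially unsatisfied (in order): (1,4), (2,4).
  (1,4) → (1,3).
  (2,4): no empty cell satisfies it; stays.
Resulting grid:
Q Q P .
P Q P Q
P Q P P
Unsatisfied now: (2,4).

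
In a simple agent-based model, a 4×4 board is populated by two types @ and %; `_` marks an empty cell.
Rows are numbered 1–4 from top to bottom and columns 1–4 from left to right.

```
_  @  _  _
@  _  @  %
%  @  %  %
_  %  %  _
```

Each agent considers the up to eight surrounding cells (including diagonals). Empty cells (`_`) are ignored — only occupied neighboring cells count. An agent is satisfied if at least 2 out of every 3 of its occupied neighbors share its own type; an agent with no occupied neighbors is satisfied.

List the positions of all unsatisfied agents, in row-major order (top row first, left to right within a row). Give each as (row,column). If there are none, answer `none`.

(2,3), (3,1), (3,2)

Row 1: (1,2)@ 2/2 ok
Row 2: (2,1)@ 2/3 ok · (2,3)@ 2/5 unhappy · (2,4)% 2/3 ok
Row 3: (3,1)% 1/3 unhappy · (3,2)@ 2/6 unhappy · (3,3)% 4/6 ok · (3,4)% 3/4 ok
Row 4: (4,2)% 3/4 ok · (4,3)% 3/4 ok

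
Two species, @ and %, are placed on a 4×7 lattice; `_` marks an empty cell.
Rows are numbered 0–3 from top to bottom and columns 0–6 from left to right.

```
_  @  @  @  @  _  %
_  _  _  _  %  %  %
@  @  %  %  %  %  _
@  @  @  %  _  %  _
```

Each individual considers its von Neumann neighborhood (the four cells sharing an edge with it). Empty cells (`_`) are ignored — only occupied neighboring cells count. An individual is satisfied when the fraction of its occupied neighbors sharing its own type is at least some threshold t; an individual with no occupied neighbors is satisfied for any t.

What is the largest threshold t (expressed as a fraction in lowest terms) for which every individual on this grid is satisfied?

1/3

(0,1)@ 1/1
(0,2)@ 2/2
(0,3)@ 2/2
(0,4)@ 1/2
(0,6)% 1/1
(1,4)% 2/3
(1,5)% 3/3
(1,6)% 2/2
(2,0)@ 2/2
(2,1)@ 2/3
(2,2)% 1/3
(2,3)% 3/3
(2,4)% 3/3
(2,5)% 3/3
(3,0)@ 2/2
(3,1)@ 3/3
(3,2)@ 1/3
(3,3)% 1/2
(3,5)% 1/1
The smallest same-type fraction is 1/3 at (2,2), which reduces to 1/3. Any threshold above that leaves this individual unsatisfied.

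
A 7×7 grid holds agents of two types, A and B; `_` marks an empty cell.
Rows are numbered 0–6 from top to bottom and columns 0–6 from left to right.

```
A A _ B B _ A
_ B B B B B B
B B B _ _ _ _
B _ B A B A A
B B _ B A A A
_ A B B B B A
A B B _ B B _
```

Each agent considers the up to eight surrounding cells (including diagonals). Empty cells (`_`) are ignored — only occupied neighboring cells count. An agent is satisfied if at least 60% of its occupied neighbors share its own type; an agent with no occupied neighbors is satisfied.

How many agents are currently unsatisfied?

12

(0,0)A 1/2 ✗
(0,1)A 1/3 ✗
(0,3)B 4/4 ✓
(0,4)B 4/4 ✓
(0,6)A 0/2 ✗
(1,1)B 4/6 ✓
(1,2)B 5/6 ✓
(1,3)B 5/5 ✓
(1,4)B 4/4 ✓
(1,5)B 3/4 ✓
(1,6)B 1/2 ✗
(2,0)B 3/3 ✓
(2,1)B 6/6 ✓
(2,2)B 5/6 ✓
(3,0)B 4/4 ✓
(3,2)B 4/5 ✓
(3,3)A 1/5 ✗
(3,4)B 1/5 ✗
(3,5)A 4/5 ✓
(3,6)A 3/3 ✓
(4,0)B 2/3 ✓
(4,1)B 4/5 ✓
(4,3)B 5/7 ✓
(4,4)A 3/8 ✗
(4,5)A 5/8 ✓
(4,6)A 4/5 ✓
(5,1)A 1/6 ✗
(5,2)B 5/6 ✓
(5,3)B 5/6 ✓
(5,4)B 5/7 ✓
(5,5)B 3/7 ✗
(5,6)A 2/4 ✗
(6,0)A 1/2 ✗
(6,1)B 2/4 ✗
(6,2)B 3/4 ✓
(6,4)B 4/4 ✓
(6,5)B 3/4 ✓
Unsatisfied: (0,0), (0,1), (0,6), (1,6), (3,3), (3,4), (4,4), (5,1), (5,5), (5,6), (6,0), (6,1) — 12 in total.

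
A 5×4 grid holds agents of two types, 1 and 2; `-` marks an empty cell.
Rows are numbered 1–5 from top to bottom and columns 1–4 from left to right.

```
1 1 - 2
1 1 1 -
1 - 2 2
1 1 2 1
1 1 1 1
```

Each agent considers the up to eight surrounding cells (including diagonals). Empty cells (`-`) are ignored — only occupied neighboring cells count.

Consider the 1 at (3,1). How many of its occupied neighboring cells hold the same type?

4

Occupied neighbors of (3,1): (2,1)=1, (2,2)=1, (4,1)=1, (4,2)=1.
Same type (1): 4 of 4.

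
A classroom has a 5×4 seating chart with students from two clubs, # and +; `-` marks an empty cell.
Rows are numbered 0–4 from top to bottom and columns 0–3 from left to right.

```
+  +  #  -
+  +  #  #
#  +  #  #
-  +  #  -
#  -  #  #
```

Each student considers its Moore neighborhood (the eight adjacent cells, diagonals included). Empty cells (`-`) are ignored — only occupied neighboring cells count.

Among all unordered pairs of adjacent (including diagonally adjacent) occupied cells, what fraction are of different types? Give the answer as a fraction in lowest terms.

Scan each occupied cell's neighbors to the right and below (and the two forward diagonals) so each pair is counted once.
From row 0: 3 unlike of 10 pairs (running 3/10).
From row 1: 5 unlike of 13 pairs (running 8/23).
From row 2: 5 unlike of 9 pairs (running 13/32).
From row 3: 3 unlike of 5 pairs (running 16/37).
From row 4: 0 unlike of 1 pairs (running 16/38).
Total adjacent occupied pairs: 38; unlike-type pairs: 16.
16/38 reduces to 8/19.

8/19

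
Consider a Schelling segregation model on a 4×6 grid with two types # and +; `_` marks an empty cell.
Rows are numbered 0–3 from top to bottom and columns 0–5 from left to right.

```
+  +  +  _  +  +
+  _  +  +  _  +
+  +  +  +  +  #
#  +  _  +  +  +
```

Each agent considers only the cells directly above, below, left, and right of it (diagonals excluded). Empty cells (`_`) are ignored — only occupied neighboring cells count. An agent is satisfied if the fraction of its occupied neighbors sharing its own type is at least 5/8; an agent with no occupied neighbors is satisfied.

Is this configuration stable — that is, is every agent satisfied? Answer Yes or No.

Row 0: (0,0)+ 2/2 ok · (0,1)+ 2/2 ok · (0,2)+ 2/2 ok · (0,4)+ 1/1 ok · (0,5)+ 2/2 ok
Row 1: (1,0)+ 2/2 ok · (1,2)+ 3/3 ok · (1,3)+ 2/2 ok · (1,5)+ 1/2 unhappy
Row 2: (2,0)+ 2/3 ok · (2,1)+ 3/3 ok · (2,2)+ 3/3 ok · (2,3)+ 4/4 ok · (2,4)+ 2/3 ok · (2,5)# 0/3 unhappy
Row 3: (3,0)# 0/2 unhappy · (3,1)+ 1/2 unhappy · (3,3)+ 2/2 ok · (3,4)+ 3/3 ok · (3,5)+ 1/2 unhappy
For instance (1,5) has only 1/2 same-type neighbors, below 5/8.

No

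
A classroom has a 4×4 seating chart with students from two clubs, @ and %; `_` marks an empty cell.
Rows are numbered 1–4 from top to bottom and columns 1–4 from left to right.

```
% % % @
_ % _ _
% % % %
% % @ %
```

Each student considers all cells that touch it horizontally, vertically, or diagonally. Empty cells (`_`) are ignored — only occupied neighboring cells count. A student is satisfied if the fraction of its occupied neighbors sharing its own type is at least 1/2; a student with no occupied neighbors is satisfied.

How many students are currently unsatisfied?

(1,1)% 2/2 ✓
(1,2)% 3/3 ✓
(1,3)% 2/3 ✓
(1,4)@ 0/1 ✗
(2,2)% 6/6 ✓
(3,1)% 4/4 ✓
(3,2)% 5/6 ✓
(3,3)% 5/6 ✓
(3,4)% 2/3 ✓
(4,1)% 3/3 ✓
(4,2)% 4/5 ✓
(4,3)@ 0/5 ✗
(4,4)% 2/3 ✓
Unsatisfied: (1,4), (4,3) — 2 in total.

2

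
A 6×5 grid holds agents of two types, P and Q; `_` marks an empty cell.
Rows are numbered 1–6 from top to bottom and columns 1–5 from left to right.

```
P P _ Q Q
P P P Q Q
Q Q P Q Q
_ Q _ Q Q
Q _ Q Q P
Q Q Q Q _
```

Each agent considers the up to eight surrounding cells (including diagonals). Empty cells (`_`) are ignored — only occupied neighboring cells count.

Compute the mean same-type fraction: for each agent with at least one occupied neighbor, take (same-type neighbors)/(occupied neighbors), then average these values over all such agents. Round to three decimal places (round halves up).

(1,1)P 3/3
(1,2)P 4/4
(1,4)Q 3/4
(1,5)Q 3/3
(2,1)P 3/5
(2,2)P 5/7
(2,3)P 3/7
(2,4)Q 5/7
(2,5)Q 5/5
(3,1)Q 2/4
(3,2)Q 2/6
(3,3)P 2/7
(3,4)Q 5/7
(3,5)Q 5/5
(4,2)Q 4/5
(4,4)Q 5/7
(4,5)Q 4/5
(5,1)Q 3/3
(5,3)Q 6/6
(5,4)Q 5/6
(5,5)P 0/4
(6,1)Q 2/2
(6,2)Q 4/4
(6,3)Q 4/4
(6,4)Q 3/4
Sum over 25 agents: 3/3 + 4/4 + 3/4 + 3/3 + 3/5 + 5/7 + 3/7 + 5/7 + 5/5 + 2/4 + 2/6 + 2/7 + 5/7 + 5/5 + 4/5 + 5/7 + 4/5 + 3/3 + 6/6 + 5/6 + 0/4 + 2/2 + 4/4 + 4/4 + 3/4 = 3977/210; mean = 3977/210 ÷ 25 = 3977/5250 = 0.757523… → 0.758.

0.758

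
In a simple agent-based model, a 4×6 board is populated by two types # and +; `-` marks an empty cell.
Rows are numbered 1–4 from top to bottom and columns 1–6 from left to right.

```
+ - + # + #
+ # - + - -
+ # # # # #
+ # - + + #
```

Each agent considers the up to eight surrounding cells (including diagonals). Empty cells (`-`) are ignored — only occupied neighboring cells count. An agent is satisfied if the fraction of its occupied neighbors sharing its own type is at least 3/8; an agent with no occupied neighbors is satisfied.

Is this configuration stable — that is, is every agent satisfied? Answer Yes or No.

No

Row 1: (1,1)+ 1/2 ✓ · (1,3)+ 1/3 ✗ · (1,4)# 0/3 ✗ · (1,5)+ 1/3 ✗ · (1,6)# 0/1 ✗
Row 2: (2,1)+ 2/4 ✓ · (2,2)# 2/6 ✗ · (2,4)+ 2/6 ✗
Row 3: (3,1)+ 2/5 ✓ · (3,2)# 3/6 ✓ · (3,3)# 4/6 ✓ · (3,4)# 2/5 ✓ · (3,5)# 3/6 ✓ · (3,6)# 2/3 ✓
Row 4: (4,1)+ 1/3 ✗ · (4,2)# 2/4 ✓ · (4,4)+ 1/4 ✗ · (4,5)+ 1/5 ✗ · (4,6)# 2/3 ✓
For instance (1,3) has only 1/3 same-type neighbors, below 3/8.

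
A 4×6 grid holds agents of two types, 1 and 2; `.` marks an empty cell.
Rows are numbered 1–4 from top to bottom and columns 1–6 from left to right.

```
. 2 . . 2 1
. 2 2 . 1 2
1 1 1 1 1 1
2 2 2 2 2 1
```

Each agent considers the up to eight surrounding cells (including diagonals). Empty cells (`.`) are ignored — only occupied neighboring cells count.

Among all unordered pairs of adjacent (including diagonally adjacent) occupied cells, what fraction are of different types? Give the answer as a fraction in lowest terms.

Scan each occupied cell's neighbors to the right and below (and the two forward diagonals) so each pair is counted once.
Row 1: 2(1,2)–2(2,2)= 2(1,2)–2(2,3)= 2(1,5)–1(1,6)≠ 2(1,5)–1(2,5)≠ 2(1,5)–2(2,6)= 1(1,6)–2(2,6)≠ 1(1,6)–1(2,5)=  → 3/7 unlike.
Row 2: 2(2,2)–2(2,3)= 2(2,2)–1(3,2)≠ 2(2,2)–1(3,3)≠ 2(2,2)–1(3,1)≠ 2(2,3)–1(3,3)≠ 2(2,3)–1(3,4)≠ 2(2,3)–1(3,2)≠ 1(2,5)–2(2,6)≠ 1(2,5)–1(3,5)= 1(2,5)–1(3,6)= 1(2,5)–1(3,4)= 2(2,6)–1(3,6)≠ 2(2,6)–1(3,5)≠  → 9/13 unlike.
Row 3: 1(3,1)–1(3,2)= 1(3,1)–2(4,1)≠ 1(3,1)–2(4,2)≠ 1(3,2)–1(3,3)= 1(3,2)–2(4,2)≠ 1(3,2)–2(4,3)≠ 1(3,2)–2(4,1)≠ 1(3,3)–1(3,4)= 1(3,3)–2(4,3)≠ 1(3,3)–2(4,4)≠ 1(3,3)–2(4,2)≠ 1(3,4)–1(3,5)= 1(3,4)–2(4,4)≠ 1(3,4)–2(4,5)≠ 1(3,4)–2(4,3)≠ 1(3,5)–1(3,6)= 1(3,5)–2(4,5)≠ 1(3,5)–1(4,6)= 1(3,5)–2(4,4)≠ 1(3,6)–1(4,6)= 1(3,6)–2(4,5)≠  → 14/21 unlike.
Row 4: 2(4,1)–2(4,2)= 2(4,2)–2(4,3)= 2(4,3)–2(4,4)= 2(4,4)–2(4,5)= 2(4,5)–1(4,6)≠  → 1/5 unlike.
Total adjacent occupied pairs: 46; unlike-type pairs: 27.
27/46 is already in lowest terms.

27/46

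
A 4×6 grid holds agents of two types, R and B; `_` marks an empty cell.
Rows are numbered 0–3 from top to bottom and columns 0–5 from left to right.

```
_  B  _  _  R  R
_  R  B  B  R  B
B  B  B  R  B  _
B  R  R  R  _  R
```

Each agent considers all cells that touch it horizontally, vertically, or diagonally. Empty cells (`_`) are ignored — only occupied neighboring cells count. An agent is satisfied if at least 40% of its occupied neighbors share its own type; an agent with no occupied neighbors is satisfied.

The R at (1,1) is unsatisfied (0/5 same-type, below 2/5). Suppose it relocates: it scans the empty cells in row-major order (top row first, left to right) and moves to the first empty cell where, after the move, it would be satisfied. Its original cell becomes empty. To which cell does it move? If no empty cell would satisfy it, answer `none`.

(0,3)

Vacating (1,1). Empty cells in order:
  (0,0): 0/1 same-type → still unsatisfied.
  (0,2): 0/3 same-type → still unsatisfied.
  (0,3): 2/4 same-type → satisfied — stop here.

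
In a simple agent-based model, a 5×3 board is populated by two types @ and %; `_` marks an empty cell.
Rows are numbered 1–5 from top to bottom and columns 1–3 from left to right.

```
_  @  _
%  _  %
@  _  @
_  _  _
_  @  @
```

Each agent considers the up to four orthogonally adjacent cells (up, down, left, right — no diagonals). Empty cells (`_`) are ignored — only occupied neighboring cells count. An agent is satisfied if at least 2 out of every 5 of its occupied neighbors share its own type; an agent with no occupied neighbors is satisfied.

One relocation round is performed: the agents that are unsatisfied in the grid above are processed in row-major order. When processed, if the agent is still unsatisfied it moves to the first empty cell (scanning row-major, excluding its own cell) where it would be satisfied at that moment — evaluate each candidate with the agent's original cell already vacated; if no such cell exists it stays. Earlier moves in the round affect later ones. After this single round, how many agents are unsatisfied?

Initially unsatisfied (in order): (2,1), (2,3), (3,1), (3,3).
  (2,1) → (1,3).
  (2,3): now satisfied by earlier moves; stays.
  (3,1): now satisfied by earlier moves; stays.
  (3,3) → (1,1).
Resulting grid:
@ @ %
_ _ %
@ _ _
_ _ _
_ @ @
All satisfied now.

0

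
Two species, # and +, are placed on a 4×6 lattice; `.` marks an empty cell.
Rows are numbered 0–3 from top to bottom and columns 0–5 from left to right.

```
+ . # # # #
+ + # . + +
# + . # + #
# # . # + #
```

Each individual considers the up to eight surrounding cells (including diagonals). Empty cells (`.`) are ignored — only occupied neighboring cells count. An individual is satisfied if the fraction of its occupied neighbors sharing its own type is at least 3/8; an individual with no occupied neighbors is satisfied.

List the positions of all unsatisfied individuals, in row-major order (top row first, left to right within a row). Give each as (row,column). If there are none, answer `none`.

(0,5), (1,4), (2,1), (2,5), (3,3), (3,4), (3,5)

(0,0)+ 2/2 ok
(0,2)# 2/3 ok
(0,3)# 3/4 ok
(0,4)# 2/4 ok
(0,5)# 1/3 unhappy
(1,0)+ 3/4 ok
(1,1)+ 3/6 ok
(1,2)# 3/5 ok
(1,4)+ 2/7 unhappy
(1,5)+ 2/5 ok
(2,0)# 2/5 ok
(2,1)+ 2/6 unhappy
(2,3)# 2/5 ok
(2,4)+ 3/7 ok
(2,5)# 1/5 unhappy
(3,0)# 2/3 ok
(3,1)# 2/3 ok
(3,3)# 1/3 unhappy
(3,4)+ 1/5 unhappy
(3,5)# 1/3 unhappy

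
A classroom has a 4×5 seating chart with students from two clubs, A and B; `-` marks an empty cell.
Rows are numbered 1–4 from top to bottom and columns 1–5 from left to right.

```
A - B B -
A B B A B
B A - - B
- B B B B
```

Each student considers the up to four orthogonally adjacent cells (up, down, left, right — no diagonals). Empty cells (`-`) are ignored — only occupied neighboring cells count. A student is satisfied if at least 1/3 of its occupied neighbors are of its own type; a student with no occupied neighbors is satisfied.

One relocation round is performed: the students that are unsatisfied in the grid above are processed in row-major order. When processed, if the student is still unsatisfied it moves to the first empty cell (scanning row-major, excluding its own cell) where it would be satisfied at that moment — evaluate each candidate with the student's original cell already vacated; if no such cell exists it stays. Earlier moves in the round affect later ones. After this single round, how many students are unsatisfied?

0

Initially unsatisfied (in order): (2,4), (3,1), (3,2).
  (2,4) → (1,2).
  (3,1) → (1,5).
  (3,2) → (3,1).
Resulting grid:
A A B B B
A B B - B
A - - - B
- B B B B
All satisfied now.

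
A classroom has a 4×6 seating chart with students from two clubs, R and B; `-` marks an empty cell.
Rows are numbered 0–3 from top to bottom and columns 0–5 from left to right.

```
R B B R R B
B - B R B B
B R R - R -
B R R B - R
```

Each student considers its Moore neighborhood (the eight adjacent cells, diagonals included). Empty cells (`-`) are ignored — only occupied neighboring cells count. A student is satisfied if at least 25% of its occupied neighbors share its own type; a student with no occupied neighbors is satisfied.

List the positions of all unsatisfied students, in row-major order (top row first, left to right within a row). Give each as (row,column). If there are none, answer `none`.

(0,0), (3,3)

Row 0: (0,0)R 0/2 ✗ · (0,1)B 3/4 ✓ · (0,2)B 2/4 ✓ · (0,3)R 2/5 ✓ · (0,4)R 2/5 ✓ · (0,5)B 2/3 ✓
Row 1: (1,0)B 2/4 ✓ · (1,2)B 2/6 ✓ · (1,3)R 4/7 ✓ · (1,4)B 2/6 ✓ · (1,5)B 2/4 ✓
Row 2: (2,0)B 2/4 ✓ · (2,1)R 3/7 ✓ · (2,2)R 4/6 ✓ · (2,4)R 2/5 ✓
Row 3: (3,0)B 1/3 ✓ · (3,1)R 3/5 ✓ · (3,2)R 3/4 ✓ · (3,3)B 0/3 ✗ · (3,5)R 1/1 ✓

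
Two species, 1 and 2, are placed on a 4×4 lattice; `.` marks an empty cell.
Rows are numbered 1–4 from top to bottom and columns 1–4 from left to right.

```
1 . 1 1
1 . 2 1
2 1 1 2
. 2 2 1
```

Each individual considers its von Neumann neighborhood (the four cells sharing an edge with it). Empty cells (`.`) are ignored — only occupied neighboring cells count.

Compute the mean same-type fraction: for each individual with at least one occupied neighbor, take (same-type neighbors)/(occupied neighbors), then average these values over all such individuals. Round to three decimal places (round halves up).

(1,1)1 1/1
(1,3)1 1/2
(1,4)1 2/2
(2,1)1 1/2
(2,3)2 0/3
(2,4)1 1/3
(3,1)2 0/2
(3,2)1 1/3
(3,3)1 1/4
(3,4)2 0/3
(4,2)2 1/2
(4,3)2 1/3
(4,4)1 0/2
Sum over 13 individuals: 1/1 + 1/2 + 2/2 + 1/2 + 0/3 + 1/3 + 0/2 + 1/3 + 1/4 + 0/3 + 1/2 + 1/3 + 0/2 = 19/4; mean = 19/4 ÷ 13 = 19/52 = 0.365384… → 0.365.

0.365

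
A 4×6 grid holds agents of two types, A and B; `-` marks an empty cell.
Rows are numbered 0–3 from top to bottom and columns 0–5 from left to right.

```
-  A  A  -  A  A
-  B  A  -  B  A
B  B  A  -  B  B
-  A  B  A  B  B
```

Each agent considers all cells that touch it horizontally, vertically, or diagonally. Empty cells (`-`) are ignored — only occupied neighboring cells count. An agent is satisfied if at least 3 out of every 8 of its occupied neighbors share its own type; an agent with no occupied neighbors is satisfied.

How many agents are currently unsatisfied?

4

Row 0: (0,1)A 2/3 satisfied · (0,2)A 2/3 satisfied · (0,4)A 2/3 satisfied · (0,5)A 2/3 satisfied
Row 1: (1,1)B 2/6 not · (1,2)A 3/5 satisfied · (1,4)B 2/5 satisfied · (1,5)A 2/5 satisfied
Row 2: (2,0)B 2/3 satisfied · (2,1)B 3/6 satisfied · (2,2)A 3/6 satisfied · (2,4)B 4/6 satisfied · (2,5)B 4/5 satisfied
Row 3: (3,1)A 1/4 not · (3,2)B 1/4 not · (3,3)A 1/4 not · (3,4)B 3/4 satisfied · (3,5)B 3/3 satisfied
Unsatisfied: (1,1), (3,1), (3,2), (3,3) — 4 in total.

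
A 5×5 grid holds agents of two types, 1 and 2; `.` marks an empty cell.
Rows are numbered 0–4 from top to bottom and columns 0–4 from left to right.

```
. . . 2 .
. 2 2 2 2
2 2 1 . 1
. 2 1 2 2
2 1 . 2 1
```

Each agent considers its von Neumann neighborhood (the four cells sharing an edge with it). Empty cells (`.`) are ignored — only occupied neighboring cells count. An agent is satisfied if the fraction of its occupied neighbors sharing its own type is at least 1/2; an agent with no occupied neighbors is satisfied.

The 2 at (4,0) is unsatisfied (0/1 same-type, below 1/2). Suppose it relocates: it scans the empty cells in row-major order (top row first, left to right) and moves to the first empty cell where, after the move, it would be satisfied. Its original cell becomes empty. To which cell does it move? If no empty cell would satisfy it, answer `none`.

Vacating (4,0). Empty cells in order:
  (0,0): 0/0 same-type → satisfied — stop here.

(0,0)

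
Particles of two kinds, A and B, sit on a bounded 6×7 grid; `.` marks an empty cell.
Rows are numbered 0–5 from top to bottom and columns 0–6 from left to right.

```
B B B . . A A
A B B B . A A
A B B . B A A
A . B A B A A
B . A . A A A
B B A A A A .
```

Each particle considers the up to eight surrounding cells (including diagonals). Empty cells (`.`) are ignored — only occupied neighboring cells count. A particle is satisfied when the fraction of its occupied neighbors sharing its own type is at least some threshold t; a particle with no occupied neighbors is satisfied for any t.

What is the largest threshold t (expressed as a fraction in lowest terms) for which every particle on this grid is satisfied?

1/6

(0,0)B 2/3
(0,1)B 4/5
(0,2)B 4/4
(0,5)A 3/3
(0,6)A 3/3
(1,0)A 1/5
(1,1)B 6/8
(1,2)B 6/6
(1,3)B 4/4
(1,5)A 5/6
(1,6)A 5/5
(2,0)A 2/4
(2,1)B 4/7
(2,2)B 5/6
(2,4)B 2/6
(2,5)A 5/7
(2,6)A 5/5
(3,0)A 1/3
(3,2)B 2/4
(3,3)A 2/6
(3,4)B 1/6
(3,5)A 6/8
(3,6)A 5/5
(4,0)B 2/3
(4,2)A 3/5
(4,4)A 6/7
(4,5)A 6/7
(4,6)A 4/4
(5,0)B 2/2
(5,1)B 2/4
(5,2)A 2/3
(5,3)A 4/4
(5,4)A 4/4
(5,5)A 4/4
The smallest same-type fraction is 1/6 at (3,4), which reduces to 1/6. Any threshold above that leaves this particle unsatisfied.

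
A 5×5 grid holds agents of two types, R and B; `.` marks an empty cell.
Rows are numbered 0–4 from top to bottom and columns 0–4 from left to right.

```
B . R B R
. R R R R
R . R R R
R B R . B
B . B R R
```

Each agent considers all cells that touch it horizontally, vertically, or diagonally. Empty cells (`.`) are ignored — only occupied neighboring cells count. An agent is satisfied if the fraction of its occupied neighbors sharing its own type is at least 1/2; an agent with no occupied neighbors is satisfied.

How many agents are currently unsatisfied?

(0,0)B 0/1 ✗
(0,2)R 3/4 ✓
(0,3)B 0/5 ✗
(0,4)R 2/3 ✓
(1,1)R 4/5 ✓
(1,2)R 5/6 ✓
(1,3)R 7/8 ✓
(1,4)R 4/5 ✓
(2,0)R 2/3 ✓
(2,2)R 5/6 ✓
(2,3)R 6/7 ✓
(2,4)R 3/4 ✓
(3,0)R 1/3 ✗
(3,1)B 2/6 ✗
(3,2)R 3/5 ✓
(3,4)B 0/4 ✗
(4,0)B 1/2 ✓
(4,2)B 1/3 ✗
(4,3)R 2/4 ✓
(4,4)R 1/2 ✓
Unsatisfied: (0,0), (0,3), (3,0), (3,1), (3,4), (4,2) — 6 in total.

6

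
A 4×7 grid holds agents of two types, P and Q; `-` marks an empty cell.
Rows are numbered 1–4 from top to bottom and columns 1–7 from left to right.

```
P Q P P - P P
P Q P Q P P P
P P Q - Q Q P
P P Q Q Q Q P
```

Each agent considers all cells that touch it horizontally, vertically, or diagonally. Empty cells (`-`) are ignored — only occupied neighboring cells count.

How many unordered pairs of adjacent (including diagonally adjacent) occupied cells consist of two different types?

28

Scan each occupied cell's neighbors to the right and below (and the two forward diagonals) so each pair is counted once.
Row 1: P(1,1)–Q(1,2)≠ P(1,1)–P(2,1)= P(1,1)–Q(2,2)≠ Q(1,2)–P(1,3)≠ Q(1,2)–Q(2,2)= Q(1,2)–P(2,3)≠ Q(1,2)–P(2,1)≠ P(1,3)–P(1,4)= P(1,3)–P(2,3)= P(1,3)–Q(2,4)≠ P(1,3)–Q(2,2)≠ P(1,4)–Q(2,4)≠ P(1,4)–P(2,5)= P(1,4)–P(2,3)= P(1,6)–P(1,7)= P(1,6)–P(2,6)= P(1,6)–P(2,7)= P(1,6)–P(2,5)= P(1,7)–P(2,7)= P(1,7)–P(2,6)=  → 8/20 unlike.
Row 2: P(2,1)–Q(2,2)≠ P(2,1)–P(3,1)= P(2,1)–P(3,2)= Q(2,2)–P(2,3)≠ Q(2,2)–P(3,2)≠ Q(2,2)–Q(3,3)= Q(2,2)–P(3,1)≠ P(2,3)–Q(2,4)≠ P(2,3)–Q(3,3)≠ P(2,3)–P(3,2)= Q(2,4)–P(2,5)≠ Q(2,4)–Q(3,5)= Q(2,4)–Q(3,3)= P(2,5)–P(2,6)= P(2,5)–Q(3,5)≠ P(2,5)–Q(3,6)≠ P(2,6)–P(2,7)= P(2,6)–Q(3,6)≠ P(2,6)–P(3,7)= P(2,6)–Q(3,5)≠ P(2,7)–P(3,7)= P(2,7)–Q(3,6)≠  → 12/22 unlike.
Row 3: P(3,1)–P(3,2)= P(3,1)–P(4,1)= P(3,1)–P(4,2)= P(3,2)–Q(3,3)≠ P(3,2)–P(4,2)= P(3,2)–Q(4,3)≠ P(3,2)–P(4,1)= Q(3,3)–Q(4,3)= Q(3,3)–Q(4,4)= Q(3,3)–P(4,2)≠ Q(3,5)–Q(3,6)= Q(3,5)–Q(4,5)= Q(3,5)–Q(4,6)= Q(3,5)–Q(4,4)= Q(3,6)–P(3,7)≠ Q(3,6)–Q(4,6)= Q(3,6)–P(4,7)≠ Q(3,6)–Q(4,5)= P(3,7)–P(4,7)= P(3,7)–Q(4,6)≠  → 6/20 unlike.
Row 4: P(4,1)–P(4,2)= P(4,2)–Q(4,3)≠ Q(4,3)–Q(4,4)= Q(4,4)–Q(4,5)= Q(4,5)–Q(4,6)= Q(4,6)–P(4,7)≠  → 2/6 unlike.
Total adjacent occupied pairs: 68; unlike-type pairs: 28.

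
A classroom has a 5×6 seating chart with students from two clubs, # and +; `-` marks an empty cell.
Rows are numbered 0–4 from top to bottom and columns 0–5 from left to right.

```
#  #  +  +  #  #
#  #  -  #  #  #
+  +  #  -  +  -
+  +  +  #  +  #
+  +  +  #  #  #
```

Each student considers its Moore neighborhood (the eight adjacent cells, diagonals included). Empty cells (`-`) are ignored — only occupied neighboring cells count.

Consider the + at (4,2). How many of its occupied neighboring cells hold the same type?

Occupied neighbors of (4,2): (3,1)=+, (3,2)=+, (3,3)=#, (4,1)=+, (4,3)=#.
Same type (+): 3 of 5.

3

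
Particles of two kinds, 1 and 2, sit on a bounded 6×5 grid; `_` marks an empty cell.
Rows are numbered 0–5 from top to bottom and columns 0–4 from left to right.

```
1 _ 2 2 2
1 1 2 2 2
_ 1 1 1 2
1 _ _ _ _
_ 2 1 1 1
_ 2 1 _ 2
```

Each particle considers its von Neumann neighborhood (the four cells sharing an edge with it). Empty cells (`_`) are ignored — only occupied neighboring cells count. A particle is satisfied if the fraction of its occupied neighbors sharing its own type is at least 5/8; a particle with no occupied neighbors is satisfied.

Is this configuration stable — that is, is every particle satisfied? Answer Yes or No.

No

(0,0)1 1/1 ✓
(0,2)2 2/2 ✓
(0,3)2 3/3 ✓
(0,4)2 2/2 ✓
(1,0)1 2/2 ✓
(1,1)1 2/3 ✓
(1,2)2 2/4 ✗
(1,3)2 3/4 ✓
(1,4)2 3/3 ✓
(2,1)1 2/2 ✓
(2,2)1 2/3 ✓
(2,3)1 1/3 ✗
(2,4)2 1/2 ✗
(3,0)1 0/0 ✓
(4,1)2 1/2 ✗
(4,2)1 2/3 ✓
(4,3)1 2/2 ✓
(4,4)1 1/2 ✗
(5,1)2 1/2 ✗
(5,2)1 1/2 ✗
(5,4)2 0/1 ✗
For instance (1,2) has only 2/4 same-type neighbors, below 5/8.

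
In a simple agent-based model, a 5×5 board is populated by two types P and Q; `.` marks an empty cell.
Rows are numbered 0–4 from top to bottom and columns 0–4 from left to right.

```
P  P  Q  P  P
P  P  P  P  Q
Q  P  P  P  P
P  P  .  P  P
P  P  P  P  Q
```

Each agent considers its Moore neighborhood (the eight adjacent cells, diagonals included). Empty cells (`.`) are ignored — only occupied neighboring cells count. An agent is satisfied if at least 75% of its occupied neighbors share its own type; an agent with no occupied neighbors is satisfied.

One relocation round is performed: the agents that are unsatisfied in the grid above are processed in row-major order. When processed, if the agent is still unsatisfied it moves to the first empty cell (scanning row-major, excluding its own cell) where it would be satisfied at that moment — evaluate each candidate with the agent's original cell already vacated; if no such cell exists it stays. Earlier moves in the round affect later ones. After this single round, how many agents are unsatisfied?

Initially unsatisfied (in order): (0,2), (0,3), (0,4), (1,4), (2,0), (4,4).
  (0,2): no empty cell satisfies it; stays.
  (0,3) → (3,2).
  (0,4): no empty cell satisfies it; stays.
  (1,4): no empty cell satisfies it; stays.
  (2,0): no empty cell satisfies it; stays.
  (4,4): no empty cell satisfies it; stays.
Resulting grid:
P P Q . P
P P P P Q
Q P P P P
P P P P P
P P P P Q
Unsatisfied now: (0,2), (0,4), (1,3), (1,4), (2,0), (4,4).

6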